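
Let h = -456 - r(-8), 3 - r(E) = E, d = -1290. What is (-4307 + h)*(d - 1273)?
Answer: 12235762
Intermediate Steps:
r(E) = 3 - E
h = -467 (h = -456 - (3 - 1*(-8)) = -456 - (3 + 8) = -456 - 1*11 = -456 - 11 = -467)
(-4307 + h)*(d - 1273) = (-4307 - 467)*(-1290 - 1273) = -4774*(-2563) = 12235762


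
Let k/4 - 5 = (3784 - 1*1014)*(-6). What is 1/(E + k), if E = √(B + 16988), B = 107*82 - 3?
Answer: -66460/4416905841 - √25759/4416905841 ≈ -1.5083e-5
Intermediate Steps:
B = 8771 (B = 8774 - 3 = 8771)
E = √25759 (E = √(8771 + 16988) = √25759 ≈ 160.50)
k = -66460 (k = 20 + 4*((3784 - 1*1014)*(-6)) = 20 + 4*((3784 - 1014)*(-6)) = 20 + 4*(2770*(-6)) = 20 + 4*(-16620) = 20 - 66480 = -66460)
1/(E + k) = 1/(√25759 - 66460) = 1/(-66460 + √25759)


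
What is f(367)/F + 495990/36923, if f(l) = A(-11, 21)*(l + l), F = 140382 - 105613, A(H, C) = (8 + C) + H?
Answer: 17732902986/1283775787 ≈ 13.813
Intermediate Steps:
A(H, C) = 8 + C + H
F = 34769
f(l) = 36*l (f(l) = (8 + 21 - 11)*(l + l) = 18*(2*l) = 36*l)
f(367)/F + 495990/36923 = (36*367)/34769 + 495990/36923 = 13212*(1/34769) + 495990*(1/36923) = 13212/34769 + 495990/36923 = 17732902986/1283775787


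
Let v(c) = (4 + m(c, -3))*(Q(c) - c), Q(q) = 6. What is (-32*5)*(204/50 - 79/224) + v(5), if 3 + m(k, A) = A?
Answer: -20943/35 ≈ -598.37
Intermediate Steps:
m(k, A) = -3 + A
v(c) = -12 + 2*c (v(c) = (4 + (-3 - 3))*(6 - c) = (4 - 6)*(6 - c) = -2*(6 - c) = -12 + 2*c)
(-32*5)*(204/50 - 79/224) + v(5) = (-32*5)*(204/50 - 79/224) + (-12 + 2*5) = -160*(204*(1/50) - 79*1/224) + (-12 + 10) = -160*(102/25 - 79/224) - 2 = -160*20873/5600 - 2 = -20873/35 - 2 = -20943/35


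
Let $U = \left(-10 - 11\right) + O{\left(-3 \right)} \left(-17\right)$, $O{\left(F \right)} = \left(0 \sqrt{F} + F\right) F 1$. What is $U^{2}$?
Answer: $30276$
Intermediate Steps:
$O{\left(F \right)} = F^{2}$ ($O{\left(F \right)} = \left(0 + F\right) F = F F = F^{2}$)
$U = -174$ ($U = \left(-10 - 11\right) + \left(-3\right)^{2} \left(-17\right) = -21 + 9 \left(-17\right) = -21 - 153 = -174$)
$U^{2} = \left(-174\right)^{2} = 30276$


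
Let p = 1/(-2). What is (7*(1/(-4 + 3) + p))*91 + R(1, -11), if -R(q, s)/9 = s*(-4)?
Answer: -2703/2 ≈ -1351.5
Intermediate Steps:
R(q, s) = 36*s (R(q, s) = -9*s*(-4) = -(-36)*s = 36*s)
p = -½ ≈ -0.50000
(7*(1/(-4 + 3) + p))*91 + R(1, -11) = (7*(1/(-4 + 3) - ½))*91 + 36*(-11) = (7*(1/(-1) - ½))*91 - 396 = (7*(-1 - ½))*91 - 396 = (7*(-3/2))*91 - 396 = -21/2*91 - 396 = -1911/2 - 396 = -2703/2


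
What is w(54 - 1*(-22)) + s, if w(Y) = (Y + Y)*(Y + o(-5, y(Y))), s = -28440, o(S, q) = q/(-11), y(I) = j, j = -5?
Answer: -185008/11 ≈ -16819.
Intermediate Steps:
y(I) = -5
o(S, q) = -q/11 (o(S, q) = q*(-1/11) = -q/11)
w(Y) = 2*Y*(5/11 + Y) (w(Y) = (Y + Y)*(Y - 1/11*(-5)) = (2*Y)*(Y + 5/11) = (2*Y)*(5/11 + Y) = 2*Y*(5/11 + Y))
w(54 - 1*(-22)) + s = 2*(54 - 1*(-22))*(5 + 11*(54 - 1*(-22)))/11 - 28440 = 2*(54 + 22)*(5 + 11*(54 + 22))/11 - 28440 = (2/11)*76*(5 + 11*76) - 28440 = (2/11)*76*(5 + 836) - 28440 = (2/11)*76*841 - 28440 = 127832/11 - 28440 = -185008/11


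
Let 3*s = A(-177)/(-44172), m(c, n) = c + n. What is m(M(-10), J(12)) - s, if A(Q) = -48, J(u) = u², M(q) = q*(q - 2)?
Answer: 2915348/11043 ≈ 264.00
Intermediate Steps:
M(q) = q*(-2 + q)
s = 4/11043 (s = (-48/(-44172))/3 = (-48*(-1/44172))/3 = (⅓)*(4/3681) = 4/11043 ≈ 0.00036222)
m(M(-10), J(12)) - s = (-10*(-2 - 10) + 12²) - 1*4/11043 = (-10*(-12) + 144) - 4/11043 = (120 + 144) - 4/11043 = 264 - 4/11043 = 2915348/11043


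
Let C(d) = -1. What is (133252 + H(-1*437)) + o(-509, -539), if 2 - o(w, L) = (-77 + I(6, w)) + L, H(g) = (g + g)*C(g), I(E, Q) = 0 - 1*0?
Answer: 134744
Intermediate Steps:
I(E, Q) = 0 (I(E, Q) = 0 + 0 = 0)
H(g) = -2*g (H(g) = (g + g)*(-1) = (2*g)*(-1) = -2*g)
o(w, L) = 79 - L (o(w, L) = 2 - ((-77 + 0) + L) = 2 - (-77 + L) = 2 + (77 - L) = 79 - L)
(133252 + H(-1*437)) + o(-509, -539) = (133252 - (-2)*437) + (79 - 1*(-539)) = (133252 - 2*(-437)) + (79 + 539) = (133252 + 874) + 618 = 134126 + 618 = 134744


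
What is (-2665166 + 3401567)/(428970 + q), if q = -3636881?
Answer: -736401/3207911 ≈ -0.22956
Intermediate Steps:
(-2665166 + 3401567)/(428970 + q) = (-2665166 + 3401567)/(428970 - 3636881) = 736401/(-3207911) = 736401*(-1/3207911) = -736401/3207911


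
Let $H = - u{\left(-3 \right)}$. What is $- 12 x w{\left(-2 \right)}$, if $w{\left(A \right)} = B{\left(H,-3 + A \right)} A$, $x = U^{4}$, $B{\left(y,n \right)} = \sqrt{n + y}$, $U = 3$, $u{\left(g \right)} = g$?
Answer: $1944 i \sqrt{2} \approx 2749.2 i$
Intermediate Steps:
$H = 3$ ($H = \left(-1\right) \left(-3\right) = 3$)
$x = 81$ ($x = 3^{4} = 81$)
$w{\left(A \right)} = A^{\frac{3}{2}}$ ($w{\left(A \right)} = \sqrt{\left(-3 + A\right) + 3} A = \sqrt{A} A = A^{\frac{3}{2}}$)
$- 12 x w{\left(-2 \right)} = \left(-12\right) 81 \left(-2\right)^{\frac{3}{2}} = - 972 \left(- 2 i \sqrt{2}\right) = 1944 i \sqrt{2}$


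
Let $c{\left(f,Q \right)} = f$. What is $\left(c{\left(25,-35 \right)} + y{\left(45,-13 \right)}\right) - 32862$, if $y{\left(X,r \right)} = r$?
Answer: $-32850$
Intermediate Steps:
$\left(c{\left(25,-35 \right)} + y{\left(45,-13 \right)}\right) - 32862 = \left(25 - 13\right) - 32862 = 12 - 32862 = -32850$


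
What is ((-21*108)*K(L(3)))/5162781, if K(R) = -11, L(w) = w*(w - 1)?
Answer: 8316/1720927 ≈ 0.0048323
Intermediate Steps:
L(w) = w*(-1 + w)
((-21*108)*K(L(3)))/5162781 = (-21*108*(-11))/5162781 = -2268*(-11)*(1/5162781) = 24948*(1/5162781) = 8316/1720927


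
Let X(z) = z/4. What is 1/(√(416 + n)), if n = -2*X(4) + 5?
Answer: √419/419 ≈ 0.048853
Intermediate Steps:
X(z) = z/4 (X(z) = z*(¼) = z/4)
n = 3 (n = -4/2 + 5 = -2*1 + 5 = -2 + 5 = 3)
1/(√(416 + n)) = 1/(√(416 + 3)) = 1/(√419) = √419/419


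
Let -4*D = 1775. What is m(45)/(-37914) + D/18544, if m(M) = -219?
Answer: -8508801/468718144 ≈ -0.018153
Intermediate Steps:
D = -1775/4 (D = -1/4*1775 = -1775/4 ≈ -443.75)
m(45)/(-37914) + D/18544 = -219/(-37914) - 1775/4/18544 = -219*(-1/37914) - 1775/4*1/18544 = 73/12638 - 1775/74176 = -8508801/468718144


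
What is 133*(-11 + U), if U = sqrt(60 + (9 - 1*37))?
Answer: -1463 + 532*sqrt(2) ≈ -710.64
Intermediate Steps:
U = 4*sqrt(2) (U = sqrt(60 + (9 - 37)) = sqrt(60 - 28) = sqrt(32) = 4*sqrt(2) ≈ 5.6569)
133*(-11 + U) = 133*(-11 + 4*sqrt(2)) = -1463 + 532*sqrt(2)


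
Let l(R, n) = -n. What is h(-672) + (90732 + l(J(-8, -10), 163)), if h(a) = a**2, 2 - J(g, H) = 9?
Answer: 542153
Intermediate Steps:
J(g, H) = -7 (J(g, H) = 2 - 1*9 = 2 - 9 = -7)
h(-672) + (90732 + l(J(-8, -10), 163)) = (-672)**2 + (90732 - 1*163) = 451584 + (90732 - 163) = 451584 + 90569 = 542153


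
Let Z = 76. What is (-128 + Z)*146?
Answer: -7592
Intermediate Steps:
(-128 + Z)*146 = (-128 + 76)*146 = -52*146 = -7592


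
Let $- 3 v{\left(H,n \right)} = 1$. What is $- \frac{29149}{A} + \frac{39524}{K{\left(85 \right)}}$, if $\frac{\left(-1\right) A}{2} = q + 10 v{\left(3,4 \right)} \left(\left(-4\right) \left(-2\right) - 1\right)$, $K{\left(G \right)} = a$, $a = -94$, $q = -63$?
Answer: $- \frac{14346725}{24346} \approx -589.29$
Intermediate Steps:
$v{\left(H,n \right)} = - \frac{1}{3}$ ($v{\left(H,n \right)} = \left(- \frac{1}{3}\right) 1 = - \frac{1}{3}$)
$K{\left(G \right)} = -94$
$A = \frac{518}{3}$ ($A = - 2 \left(-63 + 10 \left(- \frac{1}{3}\right) \left(\left(-4\right) \left(-2\right) - 1\right)\right) = - 2 \left(-63 - \frac{10 \left(8 - 1\right)}{3}\right) = - 2 \left(-63 - \frac{70}{3}\right) = \left(-2\right) \left(- \frac{259}{3}\right) = \frac{518}{3} \approx 172.67$)
$- \frac{29149}{A} + \frac{39524}{K{\left(85 \right)}} = - \frac{29149}{\frac{518}{3}} + \frac{39524}{-94} = \left(-29149\right) \frac{3}{518} + 39524 \left(- \frac{1}{94}\right) = - \frac{87447}{518} - \frac{19762}{47} = - \frac{14346725}{24346}$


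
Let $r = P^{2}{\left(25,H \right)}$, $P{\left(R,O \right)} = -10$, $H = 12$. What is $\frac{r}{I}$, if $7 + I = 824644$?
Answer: $\frac{100}{824637} \approx 0.00012127$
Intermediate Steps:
$I = 824637$ ($I = -7 + 824644 = 824637$)
$r = 100$ ($r = \left(-10\right)^{2} = 100$)
$\frac{r}{I} = \frac{100}{824637}$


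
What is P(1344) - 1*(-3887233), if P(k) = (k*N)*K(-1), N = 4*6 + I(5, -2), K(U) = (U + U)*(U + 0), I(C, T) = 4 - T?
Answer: 3967873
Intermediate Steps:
K(U) = 2*U**2 (K(U) = (2*U)*U = 2*U**2)
N = 30 (N = 4*6 + (4 - 1*(-2)) = 24 + (4 + 2) = 24 + 6 = 30)
P(k) = 60*k (P(k) = (k*30)*(2*(-1)**2) = (30*k)*(2*1) = (30*k)*2 = 60*k)
P(1344) - 1*(-3887233) = 60*1344 - 1*(-3887233) = 80640 + 3887233 = 3967873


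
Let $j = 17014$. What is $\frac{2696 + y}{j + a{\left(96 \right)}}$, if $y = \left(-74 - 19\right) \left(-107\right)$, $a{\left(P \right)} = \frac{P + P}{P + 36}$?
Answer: $\frac{139117}{187170} \approx 0.74327$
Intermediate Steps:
$a{\left(P \right)} = \frac{2 P}{36 + P}$
$y = 9951$ ($y = \left(-93\right) \left(-107\right) = 9951$)
$\frac{2696 + y}{j + a{\left(96 \right)}} = \frac{2696 + 9951}{17014 + 2 \cdot 96 \frac{1}{36 + 96}} = \frac{12647}{17014 + 2 \cdot 96 \cdot \frac{1}{132}} = \frac{12647}{17014 + \frac{16}{11}} = \frac{12647}{\frac{187170}{11}} = 12647 \cdot \frac{11}{187170} = \frac{139117}{187170}$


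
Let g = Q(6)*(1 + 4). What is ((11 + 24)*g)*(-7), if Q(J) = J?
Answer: -7350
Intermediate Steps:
g = 30 (g = 6*(1 + 4) = 6*5 = 30)
((11 + 24)*g)*(-7) = ((11 + 24)*30)*(-7) = (35*30)*(-7) = 1050*(-7) = -7350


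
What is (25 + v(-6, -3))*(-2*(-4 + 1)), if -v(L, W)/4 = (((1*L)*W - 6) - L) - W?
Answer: -354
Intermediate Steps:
v(L, W) = 24 + 4*L + 4*W - 4*L*W (v(L, W) = -4*((((1*L)*W - 6) - L) - W) = -4*(((L*W - 6) - L) - W) = -4*(((-6 + L*W) - L) - W) = -4*((-6 - L + L*W) - W) = -4*(-6 - L - W + L*W) = 24 + 4*L + 4*W - 4*L*W)
(25 + v(-6, -3))*(-2*(-4 + 1)) = (25 + (24 + 4*(-6) + 4*(-3) - 4*(-6)*(-3)))*(-2*(-4 + 1)) = (25 + (24 - 24 - 12 - 72))*(-2*(-3)) = (25 - 84)*6 = -59*6 = -354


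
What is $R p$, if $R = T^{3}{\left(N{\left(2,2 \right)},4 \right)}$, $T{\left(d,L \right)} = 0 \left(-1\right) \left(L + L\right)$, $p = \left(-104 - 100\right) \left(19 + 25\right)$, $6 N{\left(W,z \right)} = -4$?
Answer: $0$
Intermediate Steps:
$N{\left(W,z \right)} = - \frac{2}{3}$ ($N{\left(W,z \right)} = \frac{1}{6} \left(-4\right) = - \frac{2}{3}$)
$p = -8976$ ($p = \left(-204\right) 44 = -8976$)
$T{\left(d,L \right)} = 0$ ($T{\left(d,L \right)} = 0 \cdot 2 L = 0$)
$R = 0$ ($R = 0^{3} = 0$)
$R p = 0 \left(-8976\right) = 0$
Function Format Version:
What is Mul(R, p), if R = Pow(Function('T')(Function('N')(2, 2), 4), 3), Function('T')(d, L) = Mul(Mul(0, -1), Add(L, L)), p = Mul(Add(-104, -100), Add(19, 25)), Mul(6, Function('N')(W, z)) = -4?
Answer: 0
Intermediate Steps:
Function('N')(W, z) = Rational(-2, 3) (Function('N')(W, z) = Mul(Rational(1, 6), -4) = Rational(-2, 3))
p = -8976 (p = Mul(-204, 44) = -8976)
Function('T')(d, L) = 0 (Function('T')(d, L) = Mul(0, Mul(2, L)) = 0)
R = 0 (R = Pow(0, 3) = 0)
Mul(R, p) = Mul(0, -8976) = 0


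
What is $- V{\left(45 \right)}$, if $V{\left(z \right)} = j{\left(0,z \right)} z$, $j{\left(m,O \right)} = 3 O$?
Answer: $-6075$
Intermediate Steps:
$V{\left(z \right)} = 3 z^{2}$ ($V{\left(z \right)} = 3 z z = 3 z^{2}$)
$- V{\left(45 \right)} = - 3 \cdot 45^{2} = - 3 \cdot 2025 = \left(-1\right) 6075 = -6075$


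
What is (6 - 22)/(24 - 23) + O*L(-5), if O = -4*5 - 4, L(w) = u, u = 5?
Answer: -136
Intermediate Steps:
L(w) = 5
O = -24 (O = -20 - 4 = -24)
(6 - 22)/(24 - 23) + O*L(-5) = (6 - 22)/(24 - 23) - 24*5 = -16/1 - 120 = -16*1 - 120 = -16 - 120 = -136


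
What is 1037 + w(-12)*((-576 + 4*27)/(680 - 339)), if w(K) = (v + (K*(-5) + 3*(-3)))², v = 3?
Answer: -1011071/341 ≈ -2965.0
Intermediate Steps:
w(K) = (-6 - 5*K)² (w(K) = (3 + (K*(-5) + 3*(-3)))² = (3 + (-5*K - 9))² = (3 + (-9 - 5*K))² = (-6 - 5*K)²)
1037 + w(-12)*((-576 + 4*27)/(680 - 339)) = 1037 + (6 + 5*(-12))²*((-576 + 4*27)/(680 - 339)) = 1037 + (6 - 60)²*((-576 + 108)/341) = 1037 + (-54)²*(-468*1/341) = 1037 + 2916*(-468/341) = 1037 - 1364688/341 = -1011071/341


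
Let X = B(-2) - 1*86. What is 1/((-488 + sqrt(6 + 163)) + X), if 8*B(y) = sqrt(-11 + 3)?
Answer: -4488/2517769 - 2*I*sqrt(2)/2517769 ≈ -0.0017825 - 1.1234e-6*I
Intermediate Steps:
B(y) = I*sqrt(2)/4 (B(y) = sqrt(-11 + 3)/8 = sqrt(-8)/8 = (2*I*sqrt(2))/8 = I*sqrt(2)/4)
X = -86 + I*sqrt(2)/4 (X = I*sqrt(2)/4 - 1*86 = I*sqrt(2)/4 - 86 = -86 + I*sqrt(2)/4 ≈ -86.0 + 0.35355*I)
1/((-488 + sqrt(6 + 163)) + X) = 1/((-488 + sqrt(6 + 163)) + (-86 + I*sqrt(2)/4)) = 1/((-488 + sqrt(169)) + (-86 + I*sqrt(2)/4)) = 1/((-488 + 13) + (-86 + I*sqrt(2)/4)) = 1/(-475 + (-86 + I*sqrt(2)/4)) = 1/(-561 + I*sqrt(2)/4)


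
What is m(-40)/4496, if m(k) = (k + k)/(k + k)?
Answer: 1/4496 ≈ 0.00022242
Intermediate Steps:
m(k) = 1 (m(k) = (2*k)/((2*k)) = (2*k)*(1/(2*k)) = 1)
m(-40)/4496 = 1/4496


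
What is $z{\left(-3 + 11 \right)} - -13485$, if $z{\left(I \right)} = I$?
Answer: $13493$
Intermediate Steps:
$z{\left(-3 + 11 \right)} - -13485 = \left(-3 + 11\right) - -13485 = 8 + 13485 = 13493$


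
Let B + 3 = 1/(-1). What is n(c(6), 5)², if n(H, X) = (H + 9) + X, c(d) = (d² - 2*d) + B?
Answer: 1156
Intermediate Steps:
B = -4 (B = -3 + 1/(-1) = -3 - 1 = -4)
c(d) = -4 + d² - 2*d (c(d) = (d² - 2*d) - 4 = -4 + d² - 2*d)
n(H, X) = 9 + H + X (n(H, X) = (9 + H) + X = 9 + H + X)
n(c(6), 5)² = (9 + (-4 + 6² - 2*6) + 5)² = (9 + (-4 + 36 - 12) + 5)² = (9 + 20 + 5)² = 34² = 1156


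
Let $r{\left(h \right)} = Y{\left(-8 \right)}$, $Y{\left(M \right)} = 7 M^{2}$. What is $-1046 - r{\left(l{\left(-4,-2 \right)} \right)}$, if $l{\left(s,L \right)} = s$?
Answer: $-1494$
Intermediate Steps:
$r{\left(h \right)} = 448$ ($r{\left(h \right)} = 7 \left(-8\right)^{2} = 7 \cdot 64 = 448$)
$-1046 - r{\left(l{\left(-4,-2 \right)} \right)} = -1046 - 448 = -1494$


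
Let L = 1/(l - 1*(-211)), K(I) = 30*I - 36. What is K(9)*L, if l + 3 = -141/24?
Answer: 624/539 ≈ 1.1577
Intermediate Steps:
l = -71/8 (l = -3 - 141/24 = -3 - 141*1/24 = -3 - 47/8 = -71/8 ≈ -8.8750)
K(I) = -36 + 30*I
L = 8/1617 (L = 1/(-71/8 - 1*(-211)) = 1/(-71/8 + 211) = 1/(1617/8) = 8/1617 ≈ 0.0049474)
K(9)*L = (-36 + 30*9)*(8/1617) = (-36 + 270)*(8/1617) = 234*(8/1617) = 624/539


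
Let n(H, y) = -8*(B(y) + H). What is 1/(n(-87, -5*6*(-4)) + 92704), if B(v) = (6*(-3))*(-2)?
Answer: 1/93112 ≈ 1.0740e-5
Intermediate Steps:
B(v) = 36 (B(v) = -18*(-2) = 36)
n(H, y) = -288 - 8*H (n(H, y) = -8*(36 + H) = -288 - 8*H)
1/(n(-87, -5*6*(-4)) + 92704) = 1/((-288 - 8*(-87)) + 92704) = 1/((-288 + 696) + 92704) = 1/(408 + 92704) = 1/93112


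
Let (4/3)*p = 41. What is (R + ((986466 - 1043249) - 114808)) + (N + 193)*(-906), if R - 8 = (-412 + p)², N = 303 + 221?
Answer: -10813335/16 ≈ -6.7583e+5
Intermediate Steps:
p = 123/4 (p = (¾)*41 = 123/4 ≈ 30.750)
N = 524
R = 2325753/16 (R = 8 + (-412 + 123/4)² = 8 + (-1525/4)² = 8 + 2325625/16 = 2325753/16 ≈ 1.4536e+5)
(R + ((986466 - 1043249) - 114808)) + (N + 193)*(-906) = (2325753/16 + ((986466 - 1043249) - 114808)) + (524 + 193)*(-906) = (2325753/16 + (-56783 - 114808)) + 717*(-906) = (2325753/16 - 171591) - 649602 = -419703/16 - 649602 = -10813335/16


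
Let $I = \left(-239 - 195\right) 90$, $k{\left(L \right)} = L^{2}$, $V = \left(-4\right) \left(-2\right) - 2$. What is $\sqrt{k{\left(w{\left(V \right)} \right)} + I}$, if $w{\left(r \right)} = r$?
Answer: $12 i \sqrt{271} \approx 197.54 i$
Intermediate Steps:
$V = 6$ ($V = 8 - 2 = 6$)
$I = -39060$ ($I = \left(-434\right) 90 = -39060$)
$\sqrt{k{\left(w{\left(V \right)} \right)} + I} = \sqrt{6^{2} - 39060} = \sqrt{36 - 39060} = \sqrt{-39024} = 12 i \sqrt{271}$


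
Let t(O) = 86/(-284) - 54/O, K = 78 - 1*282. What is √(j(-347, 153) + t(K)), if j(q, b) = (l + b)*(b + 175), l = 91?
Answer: √116594483646/1207 ≈ 282.90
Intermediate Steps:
K = -204 (K = 78 - 282 = -204)
t(O) = -43/142 - 54/O (t(O) = 86*(-1/284) - 54/O = -43/142 - 54/O)
j(q, b) = (91 + b)*(175 + b) (j(q, b) = (91 + b)*(b + 175) = (91 + b)*(175 + b))
√(j(-347, 153) + t(K)) = √((15925 + 153² + 266*153) + (-43/142 - 54/(-204))) = √((15925 + 23409 + 40698) + (-43/142 - 54*(-1/204))) = √(80032 + (-43/142 + 9/34)) = √(80032 - 46/1207) = √(96598578/1207) = √116594483646/1207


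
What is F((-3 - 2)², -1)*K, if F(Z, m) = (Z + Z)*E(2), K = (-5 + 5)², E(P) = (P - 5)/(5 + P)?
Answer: 0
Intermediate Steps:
E(P) = (-5 + P)/(5 + P)
K = 0 (K = 0² = 0)
F(Z, m) = -6*Z/7 (F(Z, m) = (Z + Z)*((-5 + 2)/(5 + 2)) = (2*Z)*(-3/7) = -6*Z/7)
F((-3 - 2)², -1)*K = -6*(-3 - 2)²/7*0 = -6/7*(-5)²*0 = -6/7*25*0 = -150/7*0 = 0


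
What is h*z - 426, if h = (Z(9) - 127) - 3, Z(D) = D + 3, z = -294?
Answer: 34266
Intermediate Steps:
Z(D) = 3 + D
h = -118 (h = ((3 + 9) - 127) - 3 = (12 - 127) - 3 = -115 - 3 = -118)
h*z - 426 = -118*(-294) - 426 = 34692 - 426 = 34266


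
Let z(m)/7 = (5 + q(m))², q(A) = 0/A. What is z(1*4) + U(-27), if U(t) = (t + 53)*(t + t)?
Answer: -1229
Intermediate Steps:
U(t) = 2*t*(53 + t) (U(t) = (53 + t)*(2*t) = 2*t*(53 + t))
q(A) = 0
z(m) = 175 (z(m) = 7*(5 + 0)² = 7*5² = 7*25 = 175)
z(1*4) + U(-27) = 175 + 2*(-27)*(53 - 27) = 175 + 2*(-27)*26 = 175 - 1404 = -1229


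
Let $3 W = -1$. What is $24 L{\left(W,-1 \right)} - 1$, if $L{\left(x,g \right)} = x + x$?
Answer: $-17$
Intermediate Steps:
$W = - \frac{1}{3}$ ($W = \frac{1}{3} \left(-1\right) = - \frac{1}{3} \approx -0.33333$)
$L{\left(x,g \right)} = 2 x$
$24 L{\left(W,-1 \right)} - 1 = 24 \cdot 2 \left(- \frac{1}{3}\right) - 1 = 24 \left(- \frac{2}{3}\right) - 1 = -16 - 1 = -17$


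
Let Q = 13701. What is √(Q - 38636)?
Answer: I*√24935 ≈ 157.91*I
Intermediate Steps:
√(Q - 38636) = √(13701 - 38636) = √(-24935) = I*√24935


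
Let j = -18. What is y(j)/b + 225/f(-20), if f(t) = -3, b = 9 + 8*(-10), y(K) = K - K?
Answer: -75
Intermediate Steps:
y(K) = 0
b = -71 (b = 9 - 80 = -71)
y(j)/b + 225/f(-20) = 0/(-71) + 225/(-3) = 0*(-1/71) + 225*(-⅓) = 0 - 75 = -75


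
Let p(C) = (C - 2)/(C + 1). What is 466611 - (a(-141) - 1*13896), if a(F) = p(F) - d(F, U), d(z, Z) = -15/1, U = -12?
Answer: 67268737/140 ≈ 4.8049e+5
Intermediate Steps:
d(z, Z) = -15 (d(z, Z) = -15*1 = -15)
p(C) = (-2 + C)/(1 + C)
a(F) = 15 + (-2 + F)/(1 + F) (a(F) = (-2 + F)/(1 + F) - 1*(-15) = (-2 + F)/(1 + F) + 15 = 15 + (-2 + F)/(1 + F))
466611 - (a(-141) - 1*13896) = 466611 - ((13 + 16*(-141))/(1 - 141) - 1*13896) = 466611 - ((13 - 2256)/(-140) - 13896) = 466611 - (-1/140*(-2243) - 13896) = 466611 - (2243/140 - 13896) = 466611 - 1*(-1943197/140) = 466611 + 1943197/140 = 67268737/140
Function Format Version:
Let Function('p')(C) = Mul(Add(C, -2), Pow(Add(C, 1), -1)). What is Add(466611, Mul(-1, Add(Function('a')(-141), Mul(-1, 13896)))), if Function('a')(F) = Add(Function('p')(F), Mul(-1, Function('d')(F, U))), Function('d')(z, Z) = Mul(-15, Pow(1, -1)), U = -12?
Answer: Rational(67268737, 140) ≈ 4.8049e+5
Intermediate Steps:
Function('d')(z, Z) = -15 (Function('d')(z, Z) = Mul(-15, 1) = -15)
Function('p')(C) = Mul(Pow(Add(1, C), -1), Add(-2, C)) (Function('p')(C) = Mul(Add(-2, C), Pow(Add(1, C), -1)) = Mul(Pow(Add(1, C), -1), Add(-2, C)))
Function('a')(F) = Add(15, Mul(Pow(Add(1, F), -1), Add(-2, F))) (Function('a')(F) = Add(Mul(Pow(Add(1, F), -1), Add(-2, F)), Mul(-1, -15)) = Add(Mul(Pow(Add(1, F), -1), Add(-2, F)), 15) = Add(15, Mul(Pow(Add(1, F), -1), Add(-2, F))))
Add(466611, Mul(-1, Add(Function('a')(-141), Mul(-1, 13896)))) = Add(466611, Mul(-1, Add(Mul(Pow(Add(1, -141), -1), Add(13, Mul(16, -141))), Mul(-1, 13896)))) = Add(466611, Mul(-1, Add(Mul(Pow(-140, -1), Add(13, -2256)), -13896))) = Add(466611, Mul(-1, Add(Mul(Rational(-1, 140), -2243), -13896))) = Add(466611, Mul(-1, Add(Rational(2243, 140), -13896))) = Add(466611, Mul(-1, Rational(-1943197, 140))) = Add(466611, Rational(1943197, 140)) = Rational(67268737, 140)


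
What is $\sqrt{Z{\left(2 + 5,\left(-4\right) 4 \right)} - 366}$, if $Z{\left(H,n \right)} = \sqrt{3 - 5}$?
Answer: $\sqrt{-366 + i \sqrt{2}} \approx 0.03696 + 19.131 i$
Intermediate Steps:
$Z{\left(H,n \right)} = i \sqrt{2}$ ($Z{\left(H,n \right)} = \sqrt{-2} = i \sqrt{2}$)
$\sqrt{Z{\left(2 + 5,\left(-4\right) 4 \right)} - 366} = \sqrt{i \sqrt{2} - 366} = \sqrt{-366 + i \sqrt{2}}$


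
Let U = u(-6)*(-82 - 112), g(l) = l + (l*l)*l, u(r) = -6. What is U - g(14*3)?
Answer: -72966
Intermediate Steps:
g(l) = l + l³ (g(l) = l + l²*l = l + l³)
U = 1164 (U = -6*(-82 - 112) = -6*(-194) = 1164)
U - g(14*3) = 1164 - (14*3 + (14*3)³) = 1164 - (42 + 42³) = 1164 - (42 + 74088) = 1164 - 1*74130 = 1164 - 74130 = -72966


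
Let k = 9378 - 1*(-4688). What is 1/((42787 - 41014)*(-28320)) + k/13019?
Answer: 706272976741/653701695840 ≈ 1.0804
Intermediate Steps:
k = 14066 (k = 9378 + 4688 = 14066)
1/((42787 - 41014)*(-28320)) + k/13019 = 1/((42787 - 41014)*(-28320)) + 14066/13019 = -1/28320/1773 + 14066*(1/13019) = (1/1773)*(-1/28320) + 14066/13019 = -1/50211360 + 14066/13019 = 706272976741/653701695840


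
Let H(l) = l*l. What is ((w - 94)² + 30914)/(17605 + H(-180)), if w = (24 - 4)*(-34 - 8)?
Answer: 180654/10001 ≈ 18.064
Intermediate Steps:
w = -840 (w = 20*(-42) = -840)
H(l) = l²
((w - 94)² + 30914)/(17605 + H(-180)) = ((-840 - 94)² + 30914)/(17605 + (-180)²) = ((-934)² + 30914)/(17605 + 32400) = (872356 + 30914)/50005 = 903270*(1/50005) = 180654/10001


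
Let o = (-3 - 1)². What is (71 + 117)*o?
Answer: 3008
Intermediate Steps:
o = 16 (o = (-4)² = 16)
(71 + 117)*o = (71 + 117)*16 = 188*16 = 3008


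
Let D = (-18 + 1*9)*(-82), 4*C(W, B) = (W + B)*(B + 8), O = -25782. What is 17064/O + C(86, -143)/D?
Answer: 2741103/1409416 ≈ 1.9449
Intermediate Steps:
C(W, B) = (8 + B)*(B + W)/4 (C(W, B) = ((W + B)*(B + 8))/4 = ((B + W)*(8 + B))/4 = ((8 + B)*(B + W))/4 = (8 + B)*(B + W)/4)
D = 738 (D = (-18 + 9)*(-82) = -9*(-82) = 738)
17064/O + C(86, -143)/D = 17064/(-25782) + (2*(-143) + 2*86 + (¼)*(-143)² + (¼)*(-143)*86)/738 = 17064*(-1/25782) + (-286 + 172 + (¼)*20449 - 6149/2)*(1/738) = -2844/4297 + (-286 + 172 + 20449/4 - 6149/2)*(1/738) = -2844/4297 + (7695/4)*(1/738) = -2844/4297 + 855/328 = 2741103/1409416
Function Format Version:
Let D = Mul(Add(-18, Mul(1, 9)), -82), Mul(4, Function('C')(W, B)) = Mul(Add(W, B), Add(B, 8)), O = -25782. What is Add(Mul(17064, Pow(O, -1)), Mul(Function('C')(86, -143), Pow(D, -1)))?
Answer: Rational(2741103, 1409416) ≈ 1.9449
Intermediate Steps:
Function('C')(W, B) = Mul(Rational(1, 4), Add(8, B), Add(B, W)) (Function('C')(W, B) = Mul(Rational(1, 4), Mul(Add(W, B), Add(B, 8))) = Mul(Rational(1, 4), Mul(Add(B, W), Add(8, B))) = Mul(Rational(1, 4), Mul(Add(8, B), Add(B, W))) = Mul(Rational(1, 4), Add(8, B), Add(B, W)))
D = 738 (D = Mul(Add(-18, 9), -82) = Mul(-9, -82) = 738)
Add(Mul(17064, Pow(O, -1)), Mul(Function('C')(86, -143), Pow(D, -1))) = Add(Mul(17064, Pow(-25782, -1)), Mul(Add(Mul(2, -143), Mul(2, 86), Mul(Rational(1, 4), Pow(-143, 2)), Mul(Rational(1, 4), -143, 86)), Pow(738, -1))) = Add(Mul(17064, Rational(-1, 25782)), Mul(Add(-286, 172, Mul(Rational(1, 4), 20449), Rational(-6149, 2)), Rational(1, 738))) = Add(Rational(-2844, 4297), Mul(Add(-286, 172, Rational(20449, 4), Rational(-6149, 2)), Rational(1, 738))) = Add(Rational(-2844, 4297), Mul(Rational(7695, 4), Rational(1, 738))) = Add(Rational(-2844, 4297), Rational(855, 328)) = Rational(2741103, 1409416)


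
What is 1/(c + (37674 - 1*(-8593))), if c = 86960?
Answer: 1/133227 ≈ 7.5060e-6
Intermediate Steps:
1/(c + (37674 - 1*(-8593))) = 1/(86960 + (37674 - 1*(-8593))) = 1/(86960 + (37674 + 8593)) = 1/(86960 + 46267) = 1/133227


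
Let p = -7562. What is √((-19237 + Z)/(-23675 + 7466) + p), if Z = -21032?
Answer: I*√220680472389/5403 ≈ 86.945*I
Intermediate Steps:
√((-19237 + Z)/(-23675 + 7466) + p) = √((-19237 - 21032)/(-23675 + 7466) - 7562) = √(-40269/(-16209) - 7562) = √(-40269*(-1/16209) - 7562) = √(13423/5403 - 7562) = √(-40844063/5403) = I*√220680472389/5403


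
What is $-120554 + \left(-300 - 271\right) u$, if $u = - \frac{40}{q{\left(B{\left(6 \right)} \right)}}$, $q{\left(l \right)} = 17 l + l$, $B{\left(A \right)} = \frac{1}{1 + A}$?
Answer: $- \frac{1005046}{9} \approx -1.1167 \cdot 10^{5}$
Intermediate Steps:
$q{\left(l \right)} = 18 l$
$u = - \frac{140}{9}$ ($u = - \frac{40}{18 \frac{1}{1 + 6}} = - \frac{40}{18 \cdot \frac{1}{7}} = - \frac{40}{\frac{18}{7}} = \left(-40\right) \frac{7}{18} = - \frac{140}{9} \approx -15.556$)
$-120554 + \left(-300 - 271\right) u = -120554 + \left(-300 - 271\right) \left(- \frac{140}{9}\right) = -120554 - - \frac{79940}{9} = -120554 + \frac{79940}{9} = - \frac{1005046}{9}$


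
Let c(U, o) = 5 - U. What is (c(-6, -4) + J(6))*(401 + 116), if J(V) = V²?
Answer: 24299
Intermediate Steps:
(c(-6, -4) + J(6))*(401 + 116) = ((5 - 1*(-6)) + 6²)*(401 + 116) = ((5 + 6) + 36)*517 = (11 + 36)*517 = 47*517 = 24299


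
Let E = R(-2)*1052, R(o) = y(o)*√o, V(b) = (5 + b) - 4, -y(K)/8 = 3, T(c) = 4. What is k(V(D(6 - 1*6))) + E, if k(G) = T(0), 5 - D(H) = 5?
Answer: 4 - 25248*I*√2 ≈ 4.0 - 35706.0*I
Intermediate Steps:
y(K) = -24 (y(K) = -8*3 = -24)
D(H) = 0 (D(H) = 5 - 1*5 = 5 - 5 = 0)
V(b) = 1 + b
k(G) = 4
R(o) = -24*√o
E = -25248*I*√2 (E = -24*I*√2*1052 = -25248*I*√2 ≈ -35706.0*I)
k(V(D(6 - 1*6))) + E = 4 - 25248*I*√2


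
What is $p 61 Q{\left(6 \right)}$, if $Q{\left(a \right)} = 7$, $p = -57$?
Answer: $-24339$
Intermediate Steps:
$p 61 Q{\left(6 \right)} = \left(-57\right) 61 \cdot 7 = \left(-3477\right) 7 = -24339$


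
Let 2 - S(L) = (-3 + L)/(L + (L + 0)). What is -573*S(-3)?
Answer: -573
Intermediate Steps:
S(L) = 2 - (-3 + L)/(2*L) (S(L) = 2 - (-3 + L)/(L + (L + 0)) = 2 - (-3 + L)/(L + L) = 2 - (-3 + L)/(2*L))
-573*S(-3) = -1719*(1 - 3)/(2*(-3)) = -1719*(-1)*(-2)/(2*3) = -573*1 = -573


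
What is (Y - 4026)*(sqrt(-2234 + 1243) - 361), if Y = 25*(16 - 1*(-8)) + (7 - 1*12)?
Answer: 1238591 - 3431*I*sqrt(991) ≈ 1.2386e+6 - 1.0801e+5*I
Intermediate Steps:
Y = 595 (Y = 25*(16 + 8) + (7 - 12) = 25*24 - 5 = 600 - 5 = 595)
(Y - 4026)*(sqrt(-2234 + 1243) - 361) = (595 - 4026)*(sqrt(-2234 + 1243) - 361) = -3431*(sqrt(-991) - 361) = -3431*(I*sqrt(991) - 361) = -3431*(-361 + I*sqrt(991)) = 1238591 - 3431*I*sqrt(991)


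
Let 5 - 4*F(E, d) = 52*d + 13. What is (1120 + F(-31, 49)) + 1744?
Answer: 2225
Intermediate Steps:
F(E, d) = -2 - 13*d (F(E, d) = 5/4 - (52*d + 13)/4 = 5/4 - (13 + 52*d)/4 = 5/4 + (-13/4 - 13*d) = -2 - 13*d)
(1120 + F(-31, 49)) + 1744 = (1120 + (-2 - 13*49)) + 1744 = (1120 + (-2 - 637)) + 1744 = (1120 - 639) + 1744 = 481 + 1744 = 2225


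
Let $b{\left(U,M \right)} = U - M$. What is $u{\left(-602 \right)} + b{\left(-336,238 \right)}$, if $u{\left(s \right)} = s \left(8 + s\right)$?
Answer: $357014$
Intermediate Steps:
$u{\left(-602 \right)} + b{\left(-336,238 \right)} = - 602 \left(8 - 602\right) - 574 = \left(-602\right) \left(-594\right) - 574 = 357588 - 574 = 357014$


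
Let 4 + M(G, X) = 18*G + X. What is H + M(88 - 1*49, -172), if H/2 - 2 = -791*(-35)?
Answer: 55900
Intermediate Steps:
M(G, X) = -4 + X + 18*G (M(G, X) = -4 + (18*G + X) = -4 + (X + 18*G) = -4 + X + 18*G)
H = 55374 (H = 4 + 2*(-791*(-35)) = 4 + 2*27685 = 4 + 55370 = 55374)
H + M(88 - 1*49, -172) = 55374 + (-4 - 172 + 18*(88 - 1*49)) = 55374 + (-4 - 172 + 18*(88 - 49)) = 55374 + (-4 - 172 + 18*39) = 55374 + (-4 - 172 + 702) = 55374 + 526 = 55900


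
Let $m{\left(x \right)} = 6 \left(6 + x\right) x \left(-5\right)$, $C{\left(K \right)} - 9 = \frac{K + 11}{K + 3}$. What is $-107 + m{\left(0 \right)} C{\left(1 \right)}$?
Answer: $-107$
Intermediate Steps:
$C{\left(K \right)} = 9 + \frac{11 + K}{3 + K}$ ($C{\left(K \right)} = 9 + \frac{K + 11}{K + 3} = 9 + \frac{11 + K}{3 + K}$)
$m{\left(x \right)} = - 5 x \left(36 + 6 x\right)$ ($m{\left(x \right)} = \left(36 + 6 x\right) x \left(-5\right) = x \left(36 + 6 x\right) \left(-5\right) = - 5 x \left(36 + 6 x\right)$)
$-107 + m{\left(0 \right)} C{\left(1 \right)} = -107 + \left(-30\right) 0 \left(6 + 0\right) \frac{2 \left(19 + 5 \cdot 1\right)}{3 + 1} = -107 + \left(-30\right) 0 \cdot 6 \frac{2 \left(19 + 5\right)}{4} = -107 + 0 \cdot 2 \cdot \frac{1}{4} \cdot 24 = -107 + 0 \cdot 12 = -107 + 0 = -107$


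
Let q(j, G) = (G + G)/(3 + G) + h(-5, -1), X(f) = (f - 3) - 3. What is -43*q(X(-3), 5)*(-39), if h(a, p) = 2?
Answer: 21801/4 ≈ 5450.3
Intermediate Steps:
X(f) = -6 + f (X(f) = (-3 + f) - 3 = -6 + f)
q(j, G) = 2 + 2*G/(3 + G) (q(j, G) = (G + G)/(3 + G) + 2 = (2*G)/(3 + G) + 2 = 2*G/(3 + G) + 2 = 2 + 2*G/(3 + G))
-43*q(X(-3), 5)*(-39) = -86*(3 + 2*5)/(3 + 5)*(-39) = -86*(3 + 10)/8*(-39) = -86*13/8*(-39) = -43*13/4*(-39) = -559/4*(-39) = 21801/4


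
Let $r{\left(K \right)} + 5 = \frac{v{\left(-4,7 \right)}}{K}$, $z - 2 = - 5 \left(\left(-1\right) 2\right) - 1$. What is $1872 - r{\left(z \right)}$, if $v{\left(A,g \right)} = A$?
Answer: $\frac{20651}{11} \approx 1877.4$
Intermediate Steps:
$z = 11$ ($z = 2 - \left(1 + 5 \left(\left(-1\right) 2\right)\right) = 2 - -9 = 2 + \left(10 - 1\right) = 2 + 9 = 11$)
$r{\left(K \right)} = -5 - \frac{4}{K}$
$1872 - r{\left(z \right)} = 1872 - \left(-5 - \frac{4}{11}\right) = 1872 - - \frac{59}{11} = 1872 + \frac{59}{11} = \frac{20651}{11}$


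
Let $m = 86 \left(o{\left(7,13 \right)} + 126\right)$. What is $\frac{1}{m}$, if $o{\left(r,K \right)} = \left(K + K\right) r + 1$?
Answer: $\frac{1}{26574} \approx 3.7631 \cdot 10^{-5}$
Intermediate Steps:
$o{\left(r,K \right)} = 1 + 2 K r$ ($o{\left(r,K \right)} = 2 K r + 1 = 1 + 2 K r$)
$m = 26574$ ($m = 86 \left(\left(1 + 2 \cdot 13 \cdot 7\right) + 126\right) = 86 \left(\left(1 + 182\right) + 126\right) = 86 \left(183 + 126\right) = 86 \cdot 309 = 26574$)
$\frac{1}{m} = \frac{1}{26574}$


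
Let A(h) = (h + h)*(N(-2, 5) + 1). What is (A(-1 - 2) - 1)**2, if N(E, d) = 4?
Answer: 961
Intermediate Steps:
A(h) = 10*h (A(h) = (h + h)*(4 + 1) = (2*h)*5 = 10*h)
(A(-1 - 2) - 1)**2 = (10*(-1 - 2) - 1)**2 = (10*(-3) - 1)**2 = (-30 - 1)**2 = (-31)**2 = 961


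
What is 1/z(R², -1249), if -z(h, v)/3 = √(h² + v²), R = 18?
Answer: -√1664977/4994931 ≈ -0.00025833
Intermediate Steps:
z(h, v) = -3*√(h² + v²)
1/z(R², -1249) = 1/(-3*√((18²)² + (-1249)²)) = 1/(-3*√(324² + 1560001)) = 1/(-3*√(104976 + 1560001)) = 1/(-3*√1664977) = -√1664977/4994931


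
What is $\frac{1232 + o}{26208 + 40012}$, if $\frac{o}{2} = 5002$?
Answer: $\frac{2809}{16555} \approx 0.16968$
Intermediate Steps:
$o = 10004$ ($o = 2 \cdot 5002 = 10004$)
$\frac{1232 + o}{26208 + 40012} = \frac{1232 + 10004}{26208 + 40012} = \frac{11236}{66220} = 11236 \cdot \frac{1}{66220} = \frac{2809}{16555}$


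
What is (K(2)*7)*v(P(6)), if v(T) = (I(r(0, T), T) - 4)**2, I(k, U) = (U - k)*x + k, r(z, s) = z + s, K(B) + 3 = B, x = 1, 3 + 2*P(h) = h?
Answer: -175/4 ≈ -43.750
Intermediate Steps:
P(h) = -3/2 + h/2
K(B) = -3 + B
r(z, s) = s + z
I(k, U) = U (I(k, U) = (U - k)*1 + k = (U - k) + k = U)
v(T) = (-4 + T)**2 (v(T) = (T - 4)**2 = (-4 + T)**2)
(K(2)*7)*v(P(6)) = ((-3 + 2)*7)*(-4 + (-3/2 + (1/2)*6))**2 = (-1*7)*(-4 + (-3/2 + 3))**2 = -7*(-4 + 3/2)**2 = -7*(-5/2)**2 = -7*25/4 = -175/4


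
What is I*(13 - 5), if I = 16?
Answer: 128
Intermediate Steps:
I*(13 - 5) = 16*(13 - 5) = 16*8 = 128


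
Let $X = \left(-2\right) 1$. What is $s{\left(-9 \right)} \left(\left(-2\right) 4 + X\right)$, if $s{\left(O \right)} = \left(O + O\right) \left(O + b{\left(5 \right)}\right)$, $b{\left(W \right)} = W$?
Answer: $-720$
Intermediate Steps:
$X = -2$
$s{\left(O \right)} = 2 O \left(5 + O\right)$ ($s{\left(O \right)} = \left(O + O\right) \left(O + 5\right) = 2 O \left(5 + O\right)$)
$s{\left(-9 \right)} \left(\left(-2\right) 4 + X\right) = 2 \left(-9\right) \left(5 - 9\right) \left(\left(-2\right) 4 - 2\right) = 2 \left(-9\right) \left(-4\right) \left(-8 - 2\right) = 72 \left(-10\right) = -720$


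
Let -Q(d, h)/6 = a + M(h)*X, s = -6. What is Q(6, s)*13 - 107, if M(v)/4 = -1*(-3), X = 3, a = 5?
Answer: -3305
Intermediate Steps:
M(v) = 12 (M(v) = 4*(-1*(-3)) = 4*3 = 12)
Q(d, h) = -246 (Q(d, h) = -6*(5 + 12*3) = -6*(5 + 36) = -6*41 = -246)
Q(6, s)*13 - 107 = -246*13 - 107 = -3198 - 107 = -3305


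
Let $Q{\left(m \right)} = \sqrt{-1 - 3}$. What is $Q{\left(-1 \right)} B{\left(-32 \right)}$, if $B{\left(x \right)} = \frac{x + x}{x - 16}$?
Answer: $\frac{8 i}{3} \approx 2.6667 i$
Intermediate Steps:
$Q{\left(m \right)} = 2 i$ ($Q{\left(m \right)} = \sqrt{-4} = 2 i$)
$B{\left(x \right)} = \frac{2 x}{-16 + x}$
$Q{\left(-1 \right)} B{\left(-32 \right)} = 2 i 2 \left(-32\right) \frac{1}{-16 - 32} = 2 i 2 \left(-32\right) \frac{1}{-48} = 2 i 2 \left(-32\right) \left(- \frac{1}{48}\right) = 2 i \frac{4}{3} = \frac{8 i}{3}$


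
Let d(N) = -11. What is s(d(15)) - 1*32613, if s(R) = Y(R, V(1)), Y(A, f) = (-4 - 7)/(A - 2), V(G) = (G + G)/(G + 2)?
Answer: -423958/13 ≈ -32612.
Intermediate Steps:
V(G) = 2*G/(2 + G) (V(G) = (2*G)/(2 + G) = 2*G/(2 + G))
Y(A, f) = -11/(-2 + A)
s(R) = -11/(-2 + R)
s(d(15)) - 1*32613 = -11/(-2 - 11) - 1*32613 = -11/(-13) - 32613 = -11*(-1/13) - 32613 = 11/13 - 32613 = -423958/13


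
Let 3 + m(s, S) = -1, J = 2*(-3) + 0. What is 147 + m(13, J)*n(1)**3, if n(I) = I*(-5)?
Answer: 647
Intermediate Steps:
J = -6 (J = -6 + 0 = -6)
n(I) = -5*I
m(s, S) = -4 (m(s, S) = -3 - 1 = -4)
147 + m(13, J)*n(1)**3 = 147 - 4*(-5*1)**3 = 147 - 4*(-5)**3 = 147 - 4*(-125) = 147 + 500 = 647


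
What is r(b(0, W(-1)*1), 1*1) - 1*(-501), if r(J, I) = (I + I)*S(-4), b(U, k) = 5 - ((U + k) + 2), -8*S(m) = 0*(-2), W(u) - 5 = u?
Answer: 501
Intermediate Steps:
W(u) = 5 + u
S(m) = 0 (S(m) = -0*(-2) = -⅛*0 = 0)
b(U, k) = 3 - U - k (b(U, k) = 5 - (2 + U + k) = 5 + (-2 - U - k) = 3 - U - k)
r(J, I) = 0 (r(J, I) = (I + I)*0 = (2*I)*0 = 0)
r(b(0, W(-1)*1), 1*1) - 1*(-501) = 0 - 1*(-501) = 0 + 501 = 501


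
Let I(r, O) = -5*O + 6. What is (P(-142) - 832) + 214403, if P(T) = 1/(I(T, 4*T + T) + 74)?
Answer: 775262731/3630 ≈ 2.1357e+5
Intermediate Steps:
I(r, O) = 6 - 5*O
P(T) = 1/(80 - 25*T) (P(T) = 1/((6 - 5*(4*T + T)) + 74) = 1/((6 - 25*T) + 74) = 1/(80 - 25*T))
(P(-142) - 832) + 214403 = (-1/(-80 + 25*(-142)) - 832) + 214403 = (-1/(-80 - 3550) - 832) + 214403 = (-1/(-3630) - 832) + 214403 = (-1*(-1/3630) - 832) + 214403 = (1/3630 - 832) + 214403 = -3020159/3630 + 214403 = 775262731/3630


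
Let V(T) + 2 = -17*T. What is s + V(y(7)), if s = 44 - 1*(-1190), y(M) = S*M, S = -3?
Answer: 1589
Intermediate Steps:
y(M) = -3*M
V(T) = -2 - 17*T
s = 1234 (s = 44 + 1190 = 1234)
s + V(y(7)) = 1234 + (-2 - (-51)*7) = 1234 + (-2 - 17*(-21)) = 1234 + (-2 + 357) = 1234 + 355 = 1589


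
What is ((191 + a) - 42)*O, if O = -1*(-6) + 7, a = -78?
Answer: 923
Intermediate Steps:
O = 13 (O = 6 + 7 = 13)
((191 + a) - 42)*O = ((191 - 78) - 42)*13 = (113 - 42)*13 = 71*13 = 923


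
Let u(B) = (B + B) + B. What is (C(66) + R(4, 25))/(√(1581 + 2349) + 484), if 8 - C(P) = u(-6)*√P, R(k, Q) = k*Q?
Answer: (108 + 18*√66)/(484 + √3930) ≈ 0.46504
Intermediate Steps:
u(B) = 3*B (u(B) = 2*B + B = 3*B)
R(k, Q) = Q*k
C(P) = 8 + 18*√P (C(P) = 8 - 3*(-6)*√P = 8 - (-18)*√P = 8 + 18*√P)
(C(66) + R(4, 25))/(√(1581 + 2349) + 484) = ((8 + 18*√66) + 25*4)/(√(1581 + 2349) + 484) = ((8 + 18*√66) + 100)/(√3930 + 484) = (108 + 18*√66)/(484 + √3930)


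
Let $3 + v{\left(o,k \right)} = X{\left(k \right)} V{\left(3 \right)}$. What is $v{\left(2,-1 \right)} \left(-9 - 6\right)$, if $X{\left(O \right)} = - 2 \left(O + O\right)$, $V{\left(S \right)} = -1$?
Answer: $105$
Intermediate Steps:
$X{\left(O \right)} = - 4 O$ ($X{\left(O \right)} = - 2 \cdot 2 O = - 4 O$)
$v{\left(o,k \right)} = -3 + 4 k$ ($v{\left(o,k \right)} = -3 + - 4 k \left(-1\right) = -3 + 4 k$)
$v{\left(2,-1 \right)} \left(-9 - 6\right) = \left(-3 + 4 \left(-1\right)\right) \left(-9 - 6\right) = \left(-3 - 4\right) \left(-15\right) = \left(-7\right) \left(-15\right) = 105$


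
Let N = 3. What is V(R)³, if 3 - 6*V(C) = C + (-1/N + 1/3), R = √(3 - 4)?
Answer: (3 - I)³/216 ≈ 0.083333 - 0.12037*I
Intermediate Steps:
R = I (R = √(-1) = I ≈ 1.0*I)
V(C) = ½ - C/6 (V(C) = ½ - (C + (-1/3 + 1/3))/6 = ½ - (C + (-1*⅓ + 1*(⅓)))/6 = ½ - (C + (-⅓ + ⅓))/6 = ½ - (C + 0)/6 = ½ - C/6)
V(R)³ = (½ - I/6)³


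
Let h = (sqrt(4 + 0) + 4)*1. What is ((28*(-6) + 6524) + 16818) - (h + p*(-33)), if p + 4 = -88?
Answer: 20132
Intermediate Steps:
p = -92 (p = -4 - 88 = -92)
h = 6 (h = (sqrt(4) + 4)*1 = (2 + 4)*1 = 6*1 = 6)
((28*(-6) + 6524) + 16818) - (h + p*(-33)) = ((28*(-6) + 6524) + 16818) - (6 - 92*(-33)) = ((-168 + 6524) + 16818) - (6 + 3036) = (6356 + 16818) - 1*3042 = 23174 - 3042 = 20132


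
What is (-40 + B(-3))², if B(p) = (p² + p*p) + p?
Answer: 625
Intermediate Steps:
B(p) = p + 2*p² (B(p) = (p² + p²) + p = 2*p² + p = p + 2*p²)
(-40 + B(-3))² = (-40 - 3*(1 + 2*(-3)))² = (-40 - 3*(1 - 6))² = (-40 - 3*(-5))² = (-40 + 15)² = (-25)² = 625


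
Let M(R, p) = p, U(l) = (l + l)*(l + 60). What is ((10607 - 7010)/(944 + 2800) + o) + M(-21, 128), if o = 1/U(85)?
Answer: 1983623099/15381600 ≈ 128.96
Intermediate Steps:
U(l) = 2*l*(60 + l) (U(l) = (2*l)*(60 + l) = 2*l*(60 + l))
o = 1/24650 (o = 1/(2*85*(60 + 85)) = 1/(2*85*145) = 1/24650 ≈ 4.0568e-5)
((10607 - 7010)/(944 + 2800) + o) + M(-21, 128) = ((10607 - 7010)/(944 + 2800) + 1/24650) + 128 = (3597/3744 + 1/24650) + 128 = (3597*(1/3744) + 1/24650) + 128 = (1199/1248 + 1/24650) + 128 = 14778299/15381600 + 128 = 1983623099/15381600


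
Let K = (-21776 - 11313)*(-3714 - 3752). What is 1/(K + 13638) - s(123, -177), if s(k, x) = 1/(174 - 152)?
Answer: -123528045/2717617232 ≈ -0.045455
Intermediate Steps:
s(k, x) = 1/22
K = 247042474 (K = -33089*(-7466) = 247042474)
1/(K + 13638) - s(123, -177) = 1/(247042474 + 13638) - 1*1/22 = 1/247056112 - 1/22 = -123528045/2717617232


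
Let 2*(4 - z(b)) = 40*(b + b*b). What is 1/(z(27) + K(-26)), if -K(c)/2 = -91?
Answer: -1/14934 ≈ -6.6961e-5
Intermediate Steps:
z(b) = 4 - 20*b - 20*b**2 (z(b) = 4 - 20*(b + b*b) = 4 - 20*(b + b**2) = 4 - (40*b + 40*b**2)/2 = 4 + (-20*b - 20*b**2) = 4 - 20*b - 20*b**2)
K(c) = 182 (K(c) = -2*(-91) = 182)
1/(z(27) + K(-26)) = 1/((4 - 20*27 - 20*27**2) + 182) = 1/((4 - 540 - 20*729) + 182) = 1/((4 - 540 - 14580) + 182) = 1/(-15116 + 182) = 1/(-14934) = -1/14934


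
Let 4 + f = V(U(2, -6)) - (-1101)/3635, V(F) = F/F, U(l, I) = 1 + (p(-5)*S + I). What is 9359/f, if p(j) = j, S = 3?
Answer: -34019965/9804 ≈ -3470.0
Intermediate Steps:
U(l, I) = -14 + I (U(l, I) = 1 + (-5*3 + I) = 1 + (-15 + I) = -14 + I)
V(F) = 1
f = -9804/3635 (f = -4 + (1 - (-1101)/3635) = -4 + (1 - 1*(-1101/3635)) = -4 + (1 + 1101/3635) = -4 + 4736/3635 = -9804/3635 ≈ -2.6971)
9359/f = 9359/(-9804/3635) = 9359*(-3635/9804) = -34019965/9804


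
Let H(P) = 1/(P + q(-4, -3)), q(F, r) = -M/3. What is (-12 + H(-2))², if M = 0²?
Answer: 625/4 ≈ 156.25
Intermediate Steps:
M = 0
q(F, r) = 0 (q(F, r) = -0/3 = -1*0 = 0)
H(P) = 1/P (H(P) = 1/(P + 0) = 1/P)
(-12 + H(-2))² = (-12 + 1/(-2))² = (-12 - ½)² = (-25/2)² = 625/4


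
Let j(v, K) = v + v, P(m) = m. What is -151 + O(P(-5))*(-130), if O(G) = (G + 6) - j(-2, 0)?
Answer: -801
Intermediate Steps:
j(v, K) = 2*v
O(G) = 10 + G (O(G) = (G + 6) - 2*(-2) = (6 + G) - 1*(-4) = (6 + G) + 4 = 10 + G)
-151 + O(P(-5))*(-130) = -151 + (10 - 5)*(-130) = -151 + 5*(-130) = -151 - 650 = -801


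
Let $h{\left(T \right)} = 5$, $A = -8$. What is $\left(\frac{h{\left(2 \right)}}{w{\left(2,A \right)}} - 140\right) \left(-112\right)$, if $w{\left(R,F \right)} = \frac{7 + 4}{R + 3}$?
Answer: $\frac{169680}{11} \approx 15425.0$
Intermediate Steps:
$w{\left(R,F \right)} = \frac{11}{3 + R}$
$\left(\frac{h{\left(2 \right)}}{w{\left(2,A \right)}} - 140\right) \left(-112\right) = \left(\frac{5}{11 \frac{1}{3 + 2}} - 140\right) \left(-112\right) = \left(\frac{5}{11 \cdot \frac{1}{5}} - 140\right) \left(-112\right) = \left(\frac{5}{\frac{11}{5}} - 140\right) \left(-112\right) = \left(5 \cdot \frac{5}{11} - 140\right) \left(-112\right) = \left(\frac{25}{11} - 140\right) \left(-112\right) = \left(- \frac{1515}{11}\right) \left(-112\right) = \frac{169680}{11}$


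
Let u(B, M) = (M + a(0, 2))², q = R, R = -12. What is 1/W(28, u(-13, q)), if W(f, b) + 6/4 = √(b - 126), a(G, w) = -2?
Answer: 6/271 + 4*√70/271 ≈ 0.14563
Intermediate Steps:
q = -12
u(B, M) = (-2 + M)² (u(B, M) = (M - 2)² = (-2 + M)²)
W(f, b) = -3/2 + √(-126 + b) (W(f, b) = -3/2 + √(b - 126) = -3/2 + √(-126 + b))
1/W(28, u(-13, q)) = 1/(-3/2 + √(-126 + (-2 - 12)²)) = 1/(-3/2 + √(-126 + (-14)²)) = 1/(-3/2 + √(-126 + 196)) = 1/(-3/2 + √70)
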